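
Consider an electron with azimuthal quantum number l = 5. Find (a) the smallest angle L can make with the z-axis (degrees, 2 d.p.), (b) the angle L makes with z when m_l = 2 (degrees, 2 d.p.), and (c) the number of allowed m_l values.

θ_min ≈ 24.09°; θ(m_l=2) ≈ 68.58°; 11 values

cos θ_min = 5/√30, so θ_min ≈ 24.09°.
For m_l = 2: cos θ = 2/√30, θ ≈ 68.58°.
There are 2l+1 = 11 values of m_l.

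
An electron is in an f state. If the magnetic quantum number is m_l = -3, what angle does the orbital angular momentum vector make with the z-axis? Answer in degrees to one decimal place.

θ ≈ 150.0°

For an f orbital, l = 3.
|L| = √(l(l+1)) ℏ = 2√3 ℏ.
L_z = m_l ℏ = −3ℏ.
cos θ = L_z/|L| = -3/√12, so θ ≈ 150.0°.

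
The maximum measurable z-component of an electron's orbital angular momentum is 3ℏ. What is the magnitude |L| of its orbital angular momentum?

|L| = 2√3 ℏ ≈ 3.464ℏ

L_z,max = lℏ, so l = 3.
|L| = √(l(l+1)) ℏ = 2√3 ℏ.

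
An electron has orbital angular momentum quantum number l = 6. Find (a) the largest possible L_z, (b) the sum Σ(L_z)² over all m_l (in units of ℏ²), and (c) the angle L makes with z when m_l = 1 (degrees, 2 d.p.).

L_z,max = lℏ = 6ℏ.
Σ m_l² = 182, so Σ(L_z)² = 182 ℏ².
For m_l = 1: cos θ = 1/√42, θ ≈ 81.12°.

L_z,max = 6ℏ; Σ(L_z)² = 182 ℏ²; θ(m_l=1) ≈ 81.12°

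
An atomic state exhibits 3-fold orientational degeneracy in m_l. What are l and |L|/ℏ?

l = 1, |L| = √2 ℏ ≈ 1.414ℏ

3 = 2l + 1, so l = (3−1)/2 = 1.
Then |L| = √(l(l+1)) ℏ = √2 ℏ.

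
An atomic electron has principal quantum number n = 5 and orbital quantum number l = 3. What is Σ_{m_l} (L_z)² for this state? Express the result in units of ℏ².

m_l ∈ {-3, -2, -1, 0, 1, 2, 3}.
Summing m² from −3 to 3: Σ m_l² = 28.

Σ(L_z)² = 28 ℏ²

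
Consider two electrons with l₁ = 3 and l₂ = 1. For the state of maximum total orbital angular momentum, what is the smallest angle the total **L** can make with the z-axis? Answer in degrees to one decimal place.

L runs from |3 − 1| = 2 to 3 + 1 = 4.
So L can be 2, 3, 4.
The maximum is L = 4, with |L_tot| = ℏ√(4·5) = 2√5 ℏ.
The minimum angle with z is arccos(4/√20) ≈ 26.6°.

θ_min ≈ 26.6°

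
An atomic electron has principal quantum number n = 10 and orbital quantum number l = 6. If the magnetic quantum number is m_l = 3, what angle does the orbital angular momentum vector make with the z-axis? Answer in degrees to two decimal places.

θ ≈ 62.42°

|L| = √(l(l+1)) ℏ = √42 ℏ.
L_z = m_l ℏ = 3ℏ.
cos θ = L_z/|L| = 3/√42, so θ ≈ 62.42°.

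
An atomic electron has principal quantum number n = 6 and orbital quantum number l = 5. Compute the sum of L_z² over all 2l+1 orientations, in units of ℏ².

m_l runs from −5 to 5, i.e. {-5, -4, -3, -2, -1, 0, 1, 2, 3, 4, 5}.
Σ m_l² = 2·(1 + 4 + 9 + 16 + 25) = 110.

Σ(L_z)² = 110 ℏ²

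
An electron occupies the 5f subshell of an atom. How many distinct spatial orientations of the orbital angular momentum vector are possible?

For 5f, l = 3.
The number of m_l values is 2l + 1 = 2·3 + 1 = 7.

7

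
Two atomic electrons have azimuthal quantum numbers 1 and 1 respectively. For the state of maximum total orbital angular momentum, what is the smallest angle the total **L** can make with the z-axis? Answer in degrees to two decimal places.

θ_min ≈ 35.26°

L runs from |1 − 1| = 0 to 1 + 1 = 2.
So L can be 0, 1, 2.
The maximum is L = 2, with |L_tot| = ℏ√(2·3) = √6 ℏ.
The minimum angle with z is arccos(2/√6) ≈ 35.26°.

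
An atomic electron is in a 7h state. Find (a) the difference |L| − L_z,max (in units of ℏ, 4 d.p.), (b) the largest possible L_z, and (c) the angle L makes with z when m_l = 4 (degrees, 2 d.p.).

The 7h subshell has l = 5.
|L| − L_z,max = (√30 − 5)ℏ ≈ 0.4772ℏ.
L_z,max = lℏ = 5ℏ.
For m_l = 4: cos θ = 4/√30, θ ≈ 43.09°.

|L|−L_z,max ≈ 0.4772ℏ; L_z,max = 5ℏ; θ(m_l=4) ≈ 43.09°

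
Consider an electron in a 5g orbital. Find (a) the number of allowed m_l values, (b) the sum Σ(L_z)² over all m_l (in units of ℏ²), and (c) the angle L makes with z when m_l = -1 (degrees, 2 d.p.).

9 values; Σ(L_z)² = 60 ℏ²; θ(m_l=-1) ≈ 102.92°

5g means n = 5, l = 4.
There are 2l+1 = 9 values of m_l.
Σ m_l² = 60, so Σ(L_z)² = 60 ℏ².
For m_l = -1: cos θ = -1/√20, θ ≈ 102.92°.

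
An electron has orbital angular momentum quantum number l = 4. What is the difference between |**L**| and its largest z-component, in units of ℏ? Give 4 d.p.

|L| = 2√5 ℏ ≈ 4.4721ℏ, while L_z,max = lℏ = 4ℏ.
The difference is (2√5 − 4)ℏ ≈ 0.4721ℏ.

|L| − L_z,max ≈ 0.4721ℏ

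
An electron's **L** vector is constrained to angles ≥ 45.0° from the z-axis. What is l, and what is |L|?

l = 1, |L| = √2 ℏ ≈ 1.414ℏ

cos²θ_min = l/(l+1) = 0.5000.
Solving: l = 1.
Then |L| = ℏ√(1·2) = √2 ℏ.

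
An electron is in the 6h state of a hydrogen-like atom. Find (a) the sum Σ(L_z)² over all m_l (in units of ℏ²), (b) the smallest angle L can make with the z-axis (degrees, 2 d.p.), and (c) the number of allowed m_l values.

Σ(L_z)² = 110 ℏ²; θ_min ≈ 24.09°; 11 values

The 6h subshell has l = 5.
Σ m_l² = 110, so Σ(L_z)² = 110 ℏ².
cos θ_min = 5/√30, so θ_min ≈ 24.09°.
There are 2l+1 = 11 values of m_l.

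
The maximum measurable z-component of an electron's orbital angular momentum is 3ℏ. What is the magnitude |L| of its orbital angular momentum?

|L| = 2√3 ℏ ≈ 3.464ℏ

L_z,max = lℏ, so l = 3.
|L| = √(l(l+1)) ℏ = 2√3 ℏ.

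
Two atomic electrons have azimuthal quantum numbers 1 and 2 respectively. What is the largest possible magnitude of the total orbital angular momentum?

|L_tot|_max = 2√3 ℏ ≈ 3.464ℏ

L runs from |1 − 2| = 1 to 1 + 2 = 3.
L ∈ {1, 2, 3}.
The largest magnitude corresponds to L = 3: |L_tot| = ℏ√(3·4) = 2√3 ℏ.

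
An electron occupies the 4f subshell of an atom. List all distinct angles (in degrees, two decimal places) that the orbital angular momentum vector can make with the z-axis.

The 4f subshell has l = 3.
|L| = ℏ√(l(l+1)) = 2√3 ℏ.
cos θ = m_l/√12 for each m_l ∈ {-3, -2, -1, 0, 1, 2, 3}.

θ ∈ {30.00°, 54.74°, 73.22°, 90.00°, 106.78°, 125.26°, 150.00°}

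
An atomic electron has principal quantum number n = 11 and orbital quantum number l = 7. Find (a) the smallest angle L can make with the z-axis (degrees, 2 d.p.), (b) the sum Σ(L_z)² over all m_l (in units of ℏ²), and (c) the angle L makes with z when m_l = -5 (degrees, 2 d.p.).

cos θ_min = 7/√56, so θ_min ≈ 20.70°.
Σ m_l² = 280, so Σ(L_z)² = 280 ℏ².
For m_l = -5: cos θ = -5/√56, θ ≈ 131.92°.

θ_min ≈ 20.70°; Σ(L_z)² = 280 ℏ²; θ(m_l=-5) ≈ 131.92°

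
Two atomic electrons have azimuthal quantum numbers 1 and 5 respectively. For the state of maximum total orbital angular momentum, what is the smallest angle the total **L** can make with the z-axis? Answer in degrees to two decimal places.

By the triangle rule, |l₁ − l₂| ≤ L ≤ l₁ + l₂.
So L can be 4, 5, 6.
The maximum is L = 6, with |L_tot| = ℏ√(6·7) = √42 ℏ.
The minimum angle with z is arccos(6/√42) ≈ 22.21°.

θ_min ≈ 22.21°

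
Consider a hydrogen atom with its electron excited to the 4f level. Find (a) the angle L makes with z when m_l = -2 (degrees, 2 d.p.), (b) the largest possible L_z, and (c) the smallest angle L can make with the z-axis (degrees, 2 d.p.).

The 4f level has l = 3.
For m_l = -2: cos θ = -2/√12, θ ≈ 125.26°.
L_z,max = lℏ = 3ℏ.
cos θ_min = 3/√12, so θ_min ≈ 30.00°.

θ(m_l=-2) ≈ 125.26°; L_z,max = 3ℏ; θ_min ≈ 30.00°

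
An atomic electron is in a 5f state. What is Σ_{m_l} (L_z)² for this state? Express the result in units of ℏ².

Σ(L_z)² = 28 ℏ²

5f means n = 5, l = 3.
m_l runs from −3 to 3, i.e. {-3, -2, -1, 0, 1, 2, 3}.
Σ m_l² = 2·(1 + 4 + 9) = 28.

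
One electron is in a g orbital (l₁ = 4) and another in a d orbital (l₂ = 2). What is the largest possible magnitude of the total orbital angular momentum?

The total orbital quantum number L ranges from |l₁ − l₂| to l₁ + l₂ in integer steps.
So L can be 2, 3, 4, 5, 6.
The largest magnitude corresponds to L = 6: |L_tot| = ℏ√(6·7) = √42 ℏ.

|L_tot|_max = √42 ℏ ≈ 6.481ℏ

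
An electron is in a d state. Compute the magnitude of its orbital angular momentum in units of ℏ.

The letter d corresponds to l = 2.
|L| = ℏ√(l(l+1)) = ℏ√(2·3) = √6 ℏ

|L| = √6 ℏ ≈ 2.449ℏ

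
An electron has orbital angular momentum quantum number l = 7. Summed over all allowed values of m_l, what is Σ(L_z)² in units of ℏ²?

Σ(L_z)² = 280 ℏ²

m_l ∈ {-7, -6, -5, -4, -3, -2, -1, 0, 1, 2, 3, 4, 5, 6, 7}.
Σ m_l² = 2·(1 + 4 + 9 + 16 + 25 + 36 + 49) = 280.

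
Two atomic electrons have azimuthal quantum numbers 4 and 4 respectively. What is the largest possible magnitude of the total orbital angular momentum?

The total orbital quantum number L ranges from |l₁ − l₂| to l₁ + l₂ in integer steps.
L ∈ {0, 1, 2, 3, 4, 5, 6, 7, 8}.
The largest magnitude corresponds to L = 8: |L_tot| = ℏ√(8·9) = 6√2 ℏ.

|L_tot|_max = 6√2 ℏ ≈ 8.485ℏ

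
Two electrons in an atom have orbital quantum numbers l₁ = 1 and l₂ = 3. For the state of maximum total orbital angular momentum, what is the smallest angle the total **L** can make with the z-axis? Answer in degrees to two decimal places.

L runs from |1 − 3| = 2 to 1 + 3 = 4.
So L can be 2, 3, 4.
The maximum is L = 4, with |L_tot| = ℏ√(4·5) = 2√5 ℏ.
The minimum angle with z is arccos(4/√20) ≈ 26.57°.

θ_min ≈ 26.57°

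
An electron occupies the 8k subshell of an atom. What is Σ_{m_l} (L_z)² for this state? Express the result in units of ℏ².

The 8k subshell has l = 7.
The allowed m_l values are -7, -6, -5, -4, -3, -2, -1, 0, 1, 2, 3, 4, 5, 6, 7.
Σ m_l² = 2·(1 + 4 + 9 + 16 + 25 + 36 + 49) = 280.

Σ(L_z)² = 280 ℏ²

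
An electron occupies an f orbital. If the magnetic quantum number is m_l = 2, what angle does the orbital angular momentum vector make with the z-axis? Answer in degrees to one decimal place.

θ ≈ 54.7°

For an f orbital, l = 3.
|L|² = l(l+1)ℏ² = 12ℏ², so |L| = 2√3 ℏ.
L_z = m_l ℏ = 2ℏ.
cos θ = L_z/|L| = 2/√12, so θ ≈ 54.7°.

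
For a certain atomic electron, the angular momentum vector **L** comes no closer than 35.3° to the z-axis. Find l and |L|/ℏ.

At minimum angle, m_l = l, so cos θ = l/√(l(l+1)); cos²θ = l/(l+1) = 0.6661.
Solving: l = 2.
Then |L| = ℏ√(2·3) = √6 ℏ.

l = 2, |L| = √6 ℏ ≈ 2.449ℏ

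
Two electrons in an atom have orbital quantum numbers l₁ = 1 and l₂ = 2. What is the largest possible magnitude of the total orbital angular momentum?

|L_tot|_max = 2√3 ℏ ≈ 3.464ℏ

The total orbital quantum number L ranges from |l₁ − l₂| to l₁ + l₂ in integer steps.
Allowed values: L = 1, 2, 3.
The largest magnitude corresponds to L = 3: |L_tot| = ℏ√(3·4) = 2√3 ℏ.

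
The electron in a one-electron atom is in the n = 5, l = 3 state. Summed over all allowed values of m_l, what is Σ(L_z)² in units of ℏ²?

Σ(L_z)² = 28 ℏ²

The allowed m_l values are -3, -2, -1, 0, 1, 2, 3.
Σ m_l² = l(l+1)(2l+1)/3 = 3·4·7/3 = 28.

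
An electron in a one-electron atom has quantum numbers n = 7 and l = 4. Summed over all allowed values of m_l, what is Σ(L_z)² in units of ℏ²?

Σ(L_z)² = 60 ℏ²

m_l ∈ {-4, -3, -2, -1, 0, 1, 2, 3, 4}.
Summing m² from −4 to 4: Σ m_l² = 60.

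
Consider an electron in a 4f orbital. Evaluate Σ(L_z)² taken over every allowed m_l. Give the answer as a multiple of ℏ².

Σ(L_z)² = 28 ℏ²

For 4f, l = 3.
The allowed m_l values are -3, -2, -1, 0, 1, 2, 3.
Summing m² from −3 to 3: Σ m_l² = 28.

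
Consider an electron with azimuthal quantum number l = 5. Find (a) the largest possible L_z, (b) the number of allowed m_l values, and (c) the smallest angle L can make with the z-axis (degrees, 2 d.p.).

L_z,max = 5ℏ; 11 values; θ_min ≈ 24.09°

L_z,max = lℏ = 5ℏ.
There are 2l+1 = 11 values of m_l.
cos θ_min = 5/√30, so θ_min ≈ 24.09°.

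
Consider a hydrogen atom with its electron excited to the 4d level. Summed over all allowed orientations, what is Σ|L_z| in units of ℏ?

Σ|L_z| = 6 ℏ

The 4d level has l = 2.
m_l ∈ {-2, -1, 0, 1, 2}.
Σ|m_l| = 2(1+2+…+2) = 6.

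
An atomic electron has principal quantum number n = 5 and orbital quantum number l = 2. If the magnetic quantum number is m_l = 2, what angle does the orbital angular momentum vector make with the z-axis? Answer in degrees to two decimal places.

θ ≈ 35.26°

|L| = ℏ√(l(l+1)) = √6 ℏ.
L_z = m_l ℏ = 2ℏ.
cos θ = L_z/|L| = 2/√6, so θ ≈ 35.26°.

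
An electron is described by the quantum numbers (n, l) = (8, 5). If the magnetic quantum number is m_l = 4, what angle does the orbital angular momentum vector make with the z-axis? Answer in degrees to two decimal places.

θ ≈ 43.09°

|L|² = l(l+1)ℏ² = 30ℏ², so |L| = √30 ℏ.
L_z = m_l ℏ = 4ℏ.
cos θ = L_z/|L| = 4/√30, so θ ≈ 43.09°.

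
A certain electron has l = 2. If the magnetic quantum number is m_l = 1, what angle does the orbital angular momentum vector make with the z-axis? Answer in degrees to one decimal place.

|L|² = l(l+1)ℏ² = 6ℏ², so |L| = √6 ℏ.
L_z = m_l ℏ = 1ℏ.
cos θ = L_z/|L| = 1/√6, so θ ≈ 65.9°.

θ ≈ 65.9°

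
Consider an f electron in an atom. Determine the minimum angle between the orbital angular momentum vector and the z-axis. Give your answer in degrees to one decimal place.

An f state has l = 3.
|L| = √(l(l+1)) ℏ = 2√3 ℏ.
The smallest angle corresponds to the largest L_z, i.e. m_l = l = 3, giving L_z = 3ℏ.
cos θ_min = 3/√12, so θ_min ≈ 30.0°.

θ_min ≈ 30.0°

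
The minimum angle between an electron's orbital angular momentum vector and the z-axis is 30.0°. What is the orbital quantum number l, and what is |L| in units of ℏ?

l = 3, |L| = 2√3 ℏ ≈ 3.464ℏ

cos²θ_min = l/(l+1) = 0.7500.
l = cos²θ/sin²θ ≈ 3.
Then |L| = ℏ√(3·4) = 2√3 ℏ.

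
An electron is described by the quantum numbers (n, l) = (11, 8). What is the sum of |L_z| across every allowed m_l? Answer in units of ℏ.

Σ|L_z| = 72 ℏ

m_l ∈ {-8, -7, -6, -5, -4, -3, -2, -1, 0, 1, 2, 3, 4, 5, 6, 7, 8}.
Σ|m_l| = 2·8(8+1)/2 = 72.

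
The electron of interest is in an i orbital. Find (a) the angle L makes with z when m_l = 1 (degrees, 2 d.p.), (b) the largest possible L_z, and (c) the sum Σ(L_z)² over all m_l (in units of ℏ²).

θ(m_l=1) ≈ 81.12°; L_z,max = 6ℏ; Σ(L_z)² = 182 ℏ²

The letter i corresponds to l = 6.
For m_l = 1: cos θ = 1/√42, θ ≈ 81.12°.
L_z,max = lℏ = 6ℏ.
Σ m_l² = 182, so Σ(L_z)² = 182 ℏ².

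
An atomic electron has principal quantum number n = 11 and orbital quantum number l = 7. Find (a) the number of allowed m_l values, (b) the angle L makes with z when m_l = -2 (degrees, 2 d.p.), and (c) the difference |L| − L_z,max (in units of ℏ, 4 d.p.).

15 values; θ(m_l=-2) ≈ 105.50°; |L|−L_z,max ≈ 0.4833ℏ

There are 2l+1 = 15 values of m_l.
For m_l = -2: cos θ = -2/√56, θ ≈ 105.50°.
|L| − L_z,max = (2√14 − 7)ℏ ≈ 0.4833ℏ.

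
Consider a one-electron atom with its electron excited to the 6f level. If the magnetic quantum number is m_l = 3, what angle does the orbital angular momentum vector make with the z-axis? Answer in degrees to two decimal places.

The 6f level has l = 3.
|L|² = l(l+1)ℏ² = 12ℏ², so |L| = 2√3 ℏ.
L_z = m_l ℏ = 3ℏ.
cos θ = L_z/|L| = 3/√12, so θ ≈ 30.00°.

θ ≈ 30.00°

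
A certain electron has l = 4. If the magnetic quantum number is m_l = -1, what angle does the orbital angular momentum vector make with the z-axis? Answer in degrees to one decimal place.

θ ≈ 102.9°

|L| = √(l(l+1)) ℏ = 2√5 ℏ.
L_z = m_l ℏ = −1ℏ.
cos θ = L_z/|L| = -1/√20, so θ ≈ 102.9°.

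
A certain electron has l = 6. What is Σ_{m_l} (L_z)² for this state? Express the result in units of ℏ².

m_l runs from −6 to 6, i.e. {-6, -5, -4, -3, -2, -1, 0, 1, 2, 3, 4, 5, 6}.
Σ m_l² = l(l+1)(2l+1)/3 = 6·7·13/3 = 182.

Σ(L_z)² = 182 ℏ²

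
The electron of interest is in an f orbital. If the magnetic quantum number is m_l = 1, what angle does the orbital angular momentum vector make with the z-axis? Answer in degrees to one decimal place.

An f state has l = 3.
|L| = √(l(l+1)) ℏ = 2√3 ℏ.
L_z = m_l ℏ = 1ℏ.
cos θ = L_z/|L| = 1/√12, so θ ≈ 73.2°.

θ ≈ 73.2°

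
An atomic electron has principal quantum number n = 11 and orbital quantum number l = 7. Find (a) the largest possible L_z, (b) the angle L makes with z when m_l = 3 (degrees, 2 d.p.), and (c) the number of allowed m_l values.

L_z,max = lℏ = 7ℏ.
For m_l = 3: cos θ = 3/√56, θ ≈ 66.37°.
There are 2l+1 = 15 values of m_l.

L_z,max = 7ℏ; θ(m_l=3) ≈ 66.37°; 15 values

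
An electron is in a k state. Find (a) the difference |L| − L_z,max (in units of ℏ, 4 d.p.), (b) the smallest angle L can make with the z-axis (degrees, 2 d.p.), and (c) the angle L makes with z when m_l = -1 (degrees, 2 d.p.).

For a k orbital, l = 7.
|L| − L_z,max = (2√14 − 7)ℏ ≈ 0.4833ℏ.
cos θ_min = 7/√56, so θ_min ≈ 20.70°.
For m_l = -1: cos θ = -1/√56, θ ≈ 97.68°.

|L|−L_z,max ≈ 0.4833ℏ; θ_min ≈ 20.70°; θ(m_l=-1) ≈ 97.68°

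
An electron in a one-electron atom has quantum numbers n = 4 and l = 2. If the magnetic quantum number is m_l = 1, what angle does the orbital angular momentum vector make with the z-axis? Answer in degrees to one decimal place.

θ ≈ 65.9°

|L| = ℏ√(l(l+1)) = √6 ℏ.
L_z = m_l ℏ = 1ℏ.
cos θ = L_z/|L| = 1/√6, so θ ≈ 65.9°.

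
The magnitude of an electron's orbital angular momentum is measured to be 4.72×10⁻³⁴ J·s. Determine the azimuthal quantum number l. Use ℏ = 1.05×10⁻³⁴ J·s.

l = 4

Dividing by ℏ: |L|/ℏ ≈ 4.495.
l(l+1) ≈ 4.495² ≈ 20.21, so l = 4.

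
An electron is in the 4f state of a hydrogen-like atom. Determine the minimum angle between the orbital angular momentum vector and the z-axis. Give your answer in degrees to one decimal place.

θ_min ≈ 30.0°

For 4f, l = 3.
|L|² = l(l+1)ℏ² = 12ℏ², so |L| = 2√3 ℏ.
The smallest angle corresponds to the largest L_z, i.e. m_l = l = 3, giving L_z = 3ℏ.
cos θ_min = 3/√12, so θ_min ≈ 30.0°.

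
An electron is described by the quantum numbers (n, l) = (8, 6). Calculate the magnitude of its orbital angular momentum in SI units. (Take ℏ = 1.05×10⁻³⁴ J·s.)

|L| = ℏ√(l(l+1)) = ℏ√(6·7) = √42 ℏ
Numerically, |L| = 6.481 × (1.05×10⁻³⁴ J·s) = 6.80×10⁻³⁴ J·s.

|L| = 6.80×10⁻³⁴ J·s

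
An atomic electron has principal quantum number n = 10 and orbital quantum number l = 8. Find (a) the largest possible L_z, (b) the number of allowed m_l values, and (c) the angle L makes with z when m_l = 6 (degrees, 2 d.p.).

L_z,max = 8ℏ; 17 values; θ(m_l=6) ≈ 45.00°

L_z,max = lℏ = 8ℏ.
There are 2l+1 = 17 values of m_l.
For m_l = 6: cos θ = 6/√72, θ ≈ 45.00°.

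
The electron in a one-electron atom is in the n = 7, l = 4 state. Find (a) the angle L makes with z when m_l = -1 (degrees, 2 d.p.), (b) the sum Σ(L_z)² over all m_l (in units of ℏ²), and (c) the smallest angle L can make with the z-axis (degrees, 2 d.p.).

θ(m_l=-1) ≈ 102.92°; Σ(L_z)² = 60 ℏ²; θ_min ≈ 26.57°

For m_l = -1: cos θ = -1/√20, θ ≈ 102.92°.
Σ m_l² = 60, so Σ(L_z)² = 60 ℏ².
cos θ_min = 4/√20, so θ_min ≈ 26.57°.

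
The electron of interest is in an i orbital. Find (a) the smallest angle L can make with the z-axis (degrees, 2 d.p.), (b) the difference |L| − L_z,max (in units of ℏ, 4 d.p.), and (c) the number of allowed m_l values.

θ_min ≈ 22.21°; |L|−L_z,max ≈ 0.4807ℏ; 13 values

For an i orbital, l = 6.
cos θ_min = 6/√42, so θ_min ≈ 22.21°.
|L| − L_z,max = (√42 − 6)ℏ ≈ 0.4807ℏ.
There are 2l+1 = 13 values of m_l.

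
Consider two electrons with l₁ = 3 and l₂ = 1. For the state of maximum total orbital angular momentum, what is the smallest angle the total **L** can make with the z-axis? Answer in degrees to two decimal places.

By the triangle rule, |l₁ − l₂| ≤ L ≤ l₁ + l₂.
L ∈ {2, 3, 4}.
The maximum is L = 4, with |L_tot| = ℏ√(4·5) = 2√5 ℏ.
The minimum angle with z is arccos(4/√20) ≈ 26.57°.

θ_min ≈ 26.57°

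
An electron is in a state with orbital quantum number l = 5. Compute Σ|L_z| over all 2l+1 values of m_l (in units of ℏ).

The allowed m_l values are -5, -4, -3, -2, -1, 0, 1, 2, 3, 4, 5.
Σ|m_l| = 2·5(5+1)/2 = 30.

Σ|L_z| = 30 ℏ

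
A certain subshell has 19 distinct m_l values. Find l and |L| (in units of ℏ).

19 = 2l + 1, so l = (19−1)/2 = 9.
|L| = ℏ√(l(l+1)) = ℏ√(9·10) = 3√10 ℏ.

l = 9, |L| = 3√10 ℏ ≈ 9.487ℏ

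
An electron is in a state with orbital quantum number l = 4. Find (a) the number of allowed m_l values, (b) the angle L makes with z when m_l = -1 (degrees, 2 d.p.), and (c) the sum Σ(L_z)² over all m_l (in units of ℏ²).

There are 2l+1 = 9 values of m_l.
For m_l = -1: cos θ = -1/√20, θ ≈ 102.92°.
Σ m_l² = 60, so Σ(L_z)² = 60 ℏ².

9 values; θ(m_l=-1) ≈ 102.92°; Σ(L_z)² = 60 ℏ²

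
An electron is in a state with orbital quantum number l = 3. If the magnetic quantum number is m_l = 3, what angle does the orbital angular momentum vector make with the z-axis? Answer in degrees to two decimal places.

θ ≈ 30.00°

|L|² = l(l+1)ℏ² = 12ℏ², so |L| = 2√3 ℏ.
L_z = m_l ℏ = 3ℏ.
cos θ = L_z/|L| = 3/√12, so θ ≈ 30.00°.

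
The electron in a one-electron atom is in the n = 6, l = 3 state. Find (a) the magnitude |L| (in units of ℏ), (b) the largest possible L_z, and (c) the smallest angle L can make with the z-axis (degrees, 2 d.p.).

|L| = 2√3 ℏ ≈ 3.464ℏ; L_z,max = 3ℏ; θ_min ≈ 30.00°

|L| = ℏ√(3·4) = 2√3 ℏ ≈ 3.464ℏ.
L_z,max = lℏ = 3ℏ.
cos θ_min = 3/√12, so θ_min ≈ 30.00°.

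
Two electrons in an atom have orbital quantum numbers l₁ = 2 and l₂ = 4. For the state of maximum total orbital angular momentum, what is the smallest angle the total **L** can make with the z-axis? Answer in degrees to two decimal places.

θ_min ≈ 22.21°

L runs from |2 − 4| = 2 to 2 + 4 = 6.
So L can be 2, 3, 4, 5, 6.
The maximum is L = 6, with |L_tot| = ℏ√(6·7) = √42 ℏ.
The minimum angle with z is arccos(6/√42) ≈ 22.21°.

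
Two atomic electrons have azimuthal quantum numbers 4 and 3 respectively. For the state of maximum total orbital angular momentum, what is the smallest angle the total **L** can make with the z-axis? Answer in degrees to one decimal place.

θ_min ≈ 20.7°

Angular momentum addition gives L = |l₁ − l₂|, …, l₁ + l₂.
So L can be 1, 2, 3, 4, 5, 6, 7.
The maximum is L = 7, with |L_tot| = ℏ√(7·8) = 2√14 ℏ.
The minimum angle with z is arccos(7/√56) ≈ 20.7°.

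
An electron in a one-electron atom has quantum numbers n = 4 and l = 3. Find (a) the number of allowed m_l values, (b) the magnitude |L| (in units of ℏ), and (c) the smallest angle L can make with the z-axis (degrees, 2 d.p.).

There are 2l+1 = 7 values of m_l.
|L| = ℏ√(3·4) = 2√3 ℏ ≈ 3.464ℏ.
cos θ_min = 3/√12, so θ_min ≈ 30.00°.

7 values; |L| = 2√3 ℏ ≈ 3.464ℏ; θ_min ≈ 30.00°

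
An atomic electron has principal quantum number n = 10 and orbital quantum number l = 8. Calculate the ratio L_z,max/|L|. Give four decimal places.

L_z,max/|L| = 0.9428

|L| = 6√2 ℏ ≈ 8.4853ℏ, while L_z,max = lℏ = 8ℏ.
L_z,max/|L| = 8/√72 = 0.9428.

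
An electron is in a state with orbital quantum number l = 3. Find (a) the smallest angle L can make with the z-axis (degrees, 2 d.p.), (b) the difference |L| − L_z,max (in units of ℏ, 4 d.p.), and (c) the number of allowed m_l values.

θ_min ≈ 30.00°; |L|−L_z,max ≈ 0.4641ℏ; 7 values

cos θ_min = 3/√12, so θ_min ≈ 30.00°.
|L| − L_z,max = (2√3 − 3)ℏ ≈ 0.4641ℏ.
There are 2l+1 = 7 values of m_l.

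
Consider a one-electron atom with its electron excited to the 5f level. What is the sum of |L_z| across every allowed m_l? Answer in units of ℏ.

Σ|L_z| = 12 ℏ

The 5f level has l = 3.
m_l runs from −3 to 3, i.e. {-3, -2, -1, 0, 1, 2, 3}.
Σ|m_l| = 2(1+2+…+3) = 12.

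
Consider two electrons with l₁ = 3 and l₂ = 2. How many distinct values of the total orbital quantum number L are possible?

5

By the triangle rule, |l₁ − l₂| ≤ L ≤ l₁ + l₂.
So L can be 1, 2, 3, 4, 5.
That is 5 values.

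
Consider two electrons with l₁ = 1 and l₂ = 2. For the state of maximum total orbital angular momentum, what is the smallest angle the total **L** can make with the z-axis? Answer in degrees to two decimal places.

θ_min ≈ 30.00°

Angular momentum addition gives L = |l₁ − l₂|, …, l₁ + l₂.
So L can be 1, 2, 3.
The maximum is L = 3, with |L_tot| = ℏ√(3·4) = 2√3 ℏ.
The minimum angle with z is arccos(3/√12) ≈ 30.00°.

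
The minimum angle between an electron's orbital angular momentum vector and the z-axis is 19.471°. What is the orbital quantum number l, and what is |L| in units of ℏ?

l = 8, |L| = 6√2 ℏ ≈ 8.485ℏ

cos²θ_min = l/(l+1) = 0.8889.
Thus l = 0.8889/(1 − 0.8889) ≈ 8.
Then |L| = ℏ√(8·9) = 6√2 ℏ.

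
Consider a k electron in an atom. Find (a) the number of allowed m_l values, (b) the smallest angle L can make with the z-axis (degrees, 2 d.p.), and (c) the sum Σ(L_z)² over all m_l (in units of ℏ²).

For a k orbital, l = 7.
There are 2l+1 = 15 values of m_l.
cos θ_min = 7/√56, so θ_min ≈ 20.70°.
Σ m_l² = 280, so Σ(L_z)² = 280 ℏ².

15 values; θ_min ≈ 20.70°; Σ(L_z)² = 280 ℏ²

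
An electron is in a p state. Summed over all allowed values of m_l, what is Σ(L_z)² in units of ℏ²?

Σ(L_z)² = 2 ℏ²

The letter p corresponds to l = 1.
m_l runs from −1 to 1, i.e. {-1, 0, 1}.
Σ m_l² = l(l+1)(2l+1)/3 = 1·2·3/3 = 2.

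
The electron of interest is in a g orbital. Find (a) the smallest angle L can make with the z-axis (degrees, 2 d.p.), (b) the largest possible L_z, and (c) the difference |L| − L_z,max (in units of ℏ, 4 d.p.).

A g state has l = 4.
cos θ_min = 4/√20, so θ_min ≈ 26.57°.
L_z,max = lℏ = 4ℏ.
|L| − L_z,max = (2√5 − 4)ℏ ≈ 0.4721ℏ.

θ_min ≈ 26.57°; L_z,max = 4ℏ; |L|−L_z,max ≈ 0.4721ℏ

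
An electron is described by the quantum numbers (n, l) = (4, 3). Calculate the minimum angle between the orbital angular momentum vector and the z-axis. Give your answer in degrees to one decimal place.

θ_min ≈ 30.0°

|L| = √(l(l+1)) ℏ = 2√3 ℏ.
The smallest angle corresponds to the largest L_z, i.e. m_l = l = 3, giving L_z = 3ℏ.
cos θ_min = 3/√12, so θ_min ≈ 30.0°.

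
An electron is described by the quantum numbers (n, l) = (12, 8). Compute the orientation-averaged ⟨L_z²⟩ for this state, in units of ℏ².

m_l ∈ {-8, -7, -6, -5, -4, -3, -2, -1, 0, 1, 2, 3, 4, 5, 6, 7, 8}.
⟨L_z²⟩ = ℏ²·(Σ m_l²)/(2l+1) = ℏ²·408/17 = 24ℏ².

⟨L_z²⟩ = 24 ℏ²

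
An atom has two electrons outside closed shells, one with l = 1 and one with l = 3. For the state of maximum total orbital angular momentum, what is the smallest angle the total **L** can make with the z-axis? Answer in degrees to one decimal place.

θ_min ≈ 26.6°

The total orbital quantum number L ranges from |l₁ − l₂| to l₁ + l₂ in integer steps.
Allowed values: L = 2, 3, 4.
The maximum is L = 4, with |L_tot| = ℏ√(4·5) = 2√5 ℏ.
The minimum angle with z is arccos(4/√20) ≈ 26.6°.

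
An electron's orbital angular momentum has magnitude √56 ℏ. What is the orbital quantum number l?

Since |L|² = l(l+1)ℏ², l(l+1) = 56.
The positive root is l = 7.

l = 7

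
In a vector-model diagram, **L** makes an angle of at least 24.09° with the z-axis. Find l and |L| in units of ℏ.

At minimum angle, m_l = l, so cos θ = l/√(l(l+1)); cos²θ = l/(l+1) = 0.8334.
Thus l = 0.8334/(1 − 0.8334) ≈ 5.
Then |L| = ℏ√(5·6) = √30 ℏ.

l = 5, |L| = √30 ℏ ≈ 5.477ℏ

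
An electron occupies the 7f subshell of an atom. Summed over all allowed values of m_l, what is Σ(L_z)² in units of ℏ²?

Σ(L_z)² = 28 ℏ²

7f means n = 7, l = 3.
m_l runs from −3 to 3, i.e. {-3, -2, -1, 0, 1, 2, 3}.
Σ m_l² = l(l+1)(2l+1)/3 = 3·4·7/3 = 28.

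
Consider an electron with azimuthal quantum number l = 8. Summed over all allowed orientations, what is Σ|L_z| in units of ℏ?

Σ|L_z| = 72 ℏ

The allowed m_l values are -8, -7, -6, -5, -4, -3, -2, -1, 0, 1, 2, 3, 4, 5, 6, 7, 8.
Σ|m_l| = l(l+1) = 72.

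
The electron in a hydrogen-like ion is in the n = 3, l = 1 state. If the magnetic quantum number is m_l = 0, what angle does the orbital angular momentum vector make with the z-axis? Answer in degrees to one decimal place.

θ ≈ 90.0°

|L| = √(l(l+1)) ℏ = √2 ℏ.
L_z = m_l ℏ = 0ℏ.
cos θ = L_z/|L| = 0/√2, so θ ≈ 90.0°.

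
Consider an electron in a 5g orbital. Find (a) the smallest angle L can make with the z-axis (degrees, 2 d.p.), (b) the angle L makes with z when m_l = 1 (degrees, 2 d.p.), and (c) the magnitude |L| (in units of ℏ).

5g means n = 5, l = 4.
cos θ_min = 4/√20, so θ_min ≈ 26.57°.
For m_l = 1: cos θ = 1/√20, θ ≈ 77.08°.
|L| = ℏ√(4·5) = 2√5 ℏ ≈ 4.472ℏ.

θ_min ≈ 26.57°; θ(m_l=1) ≈ 77.08°; |L| = 2√5 ℏ ≈ 4.472ℏ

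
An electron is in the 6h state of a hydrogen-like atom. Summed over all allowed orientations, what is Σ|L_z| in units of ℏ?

For 6h, l = 5.
The allowed m_l values are -5, -4, -3, -2, -1, 0, 1, 2, 3, 4, 5.
Σ|m_l| = l(l+1) = 30.

Σ|L_z| = 30 ℏ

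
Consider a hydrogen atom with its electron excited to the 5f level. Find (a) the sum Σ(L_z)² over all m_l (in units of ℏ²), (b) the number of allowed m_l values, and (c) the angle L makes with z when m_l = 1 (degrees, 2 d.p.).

The 5f level has l = 3.
Σ m_l² = 28, so Σ(L_z)² = 28 ℏ².
There are 2l+1 = 7 values of m_l.
For m_l = 1: cos θ = 1/√12, θ ≈ 73.22°.

Σ(L_z)² = 28 ℏ²; 7 values; θ(m_l=1) ≈ 73.22°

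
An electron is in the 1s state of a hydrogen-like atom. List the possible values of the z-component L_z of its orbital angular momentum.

L_z ∈ {0}

For 1s, l = 0.
L_z = m_l ℏ with m_l ranging from −l to +l in integer steps.
For l = 0: m_l ∈ {0}.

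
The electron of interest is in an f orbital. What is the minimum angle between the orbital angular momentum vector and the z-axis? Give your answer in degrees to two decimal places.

An f state has l = 3.
|L| = √(l(l+1)) ℏ = 2√3 ℏ.
The smallest angle corresponds to the largest L_z, i.e. m_l = l = 3, giving L_z = 3ℏ.
cos θ_min = 3/√12, so θ_min ≈ 30.00°.

θ_min ≈ 30.00°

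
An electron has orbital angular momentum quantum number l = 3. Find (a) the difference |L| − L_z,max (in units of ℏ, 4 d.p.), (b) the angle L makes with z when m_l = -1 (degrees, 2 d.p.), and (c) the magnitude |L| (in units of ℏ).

|L| − L_z,max = (2√3 − 3)ℏ ≈ 0.4641ℏ.
For m_l = -1: cos θ = -1/√12, θ ≈ 106.78°.
|L| = ℏ√(3·4) = 2√3 ℏ ≈ 3.464ℏ.

|L|−L_z,max ≈ 0.4641ℏ; θ(m_l=-1) ≈ 106.78°; |L| = 2√3 ℏ ≈ 3.464ℏ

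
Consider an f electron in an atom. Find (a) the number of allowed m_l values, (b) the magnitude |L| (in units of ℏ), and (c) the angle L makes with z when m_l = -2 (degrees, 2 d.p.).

An f state has l = 3.
There are 2l+1 = 7 values of m_l.
|L| = ℏ√(3·4) = 2√3 ℏ ≈ 3.464ℏ.
For m_l = -2: cos θ = -2/√12, θ ≈ 125.26°.

7 values; |L| = 2√3 ℏ ≈ 3.464ℏ; θ(m_l=-2) ≈ 125.26°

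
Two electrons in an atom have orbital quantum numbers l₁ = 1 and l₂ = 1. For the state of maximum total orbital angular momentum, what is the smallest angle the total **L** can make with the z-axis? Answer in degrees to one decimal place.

θ_min ≈ 35.3°

L runs from |1 − 1| = 0 to 1 + 1 = 2.
So L can be 0, 1, 2.
The maximum is L = 2, with |L_tot| = ℏ√(2·3) = √6 ℏ.
The minimum angle with z is arccos(2/√6) ≈ 35.3°.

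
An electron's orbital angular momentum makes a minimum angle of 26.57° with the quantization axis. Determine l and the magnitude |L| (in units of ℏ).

At minimum angle, m_l = l, so cos θ = l/√(l(l+1)); cos²θ = l/(l+1) = 0.7999.
Solving: l = 4.
Then |L| = ℏ√(4·5) = 2√5 ℏ.

l = 4, |L| = 2√5 ℏ ≈ 4.472ℏ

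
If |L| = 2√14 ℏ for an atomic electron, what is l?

Since |L|² = l(l+1)ℏ², l(l+1) = 56.
Solving: l = 7.

l = 7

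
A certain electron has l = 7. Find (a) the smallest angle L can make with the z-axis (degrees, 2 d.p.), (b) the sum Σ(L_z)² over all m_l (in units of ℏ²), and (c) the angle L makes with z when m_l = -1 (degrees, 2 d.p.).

θ_min ≈ 20.70°; Σ(L_z)² = 280 ℏ²; θ(m_l=-1) ≈ 97.68°

cos θ_min = 7/√56, so θ_min ≈ 20.70°.
Σ m_l² = 280, so Σ(L_z)² = 280 ℏ².
For m_l = -1: cos θ = -1/√56, θ ≈ 97.68°.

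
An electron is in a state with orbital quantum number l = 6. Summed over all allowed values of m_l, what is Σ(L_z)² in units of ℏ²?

Σ(L_z)² = 182 ℏ²

The allowed m_l values are -6, -5, -4, -3, -2, -1, 0, 1, 2, 3, 4, 5, 6.
Σ m_l² = l(l+1)(2l+1)/3 = 6·7·13/3 = 182.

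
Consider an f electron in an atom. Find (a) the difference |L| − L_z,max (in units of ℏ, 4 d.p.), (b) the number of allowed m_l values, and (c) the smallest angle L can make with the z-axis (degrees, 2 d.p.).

For an f orbital, l = 3.
|L| − L_z,max = (2√3 − 3)ℏ ≈ 0.4641ℏ.
There are 2l+1 = 7 values of m_l.
cos θ_min = 3/√12, so θ_min ≈ 30.00°.

|L|−L_z,max ≈ 0.4641ℏ; 7 values; θ_min ≈ 30.00°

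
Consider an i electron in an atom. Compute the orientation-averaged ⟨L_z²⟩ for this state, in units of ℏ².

For an i orbital, l = 6.
m_l ∈ {-6, -5, -4, -3, -2, -1, 0, 1, 2, 3, 4, 5, 6}.
Average of L_z² over 13 states: 182/13 ℏ² = 14 ℏ².

⟨L_z²⟩ = 14 ℏ²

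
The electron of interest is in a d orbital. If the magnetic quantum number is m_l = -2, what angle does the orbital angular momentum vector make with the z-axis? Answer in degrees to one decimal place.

For a d orbital, l = 2.
|L|² = l(l+1)ℏ² = 6ℏ², so |L| = √6 ℏ.
L_z = m_l ℏ = −2ℏ.
cos θ = L_z/|L| = -2/√6, so θ ≈ 144.7°.

θ ≈ 144.7°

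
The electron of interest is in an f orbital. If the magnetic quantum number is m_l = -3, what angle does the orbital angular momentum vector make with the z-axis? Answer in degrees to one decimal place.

For an f orbital, l = 3.
|L| = ℏ√(l(l+1)) = 2√3 ℏ.
L_z = m_l ℏ = −3ℏ.
cos θ = L_z/|L| = -3/√12, so θ ≈ 150.0°.

θ ≈ 150.0°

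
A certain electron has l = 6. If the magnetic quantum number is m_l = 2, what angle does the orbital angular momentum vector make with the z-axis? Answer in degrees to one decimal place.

|L|² = l(l+1)ℏ² = 42ℏ², so |L| = √42 ℏ.
L_z = m_l ℏ = 2ℏ.
cos θ = L_z/|L| = 2/√42, so θ ≈ 72.0°.

θ ≈ 72.0°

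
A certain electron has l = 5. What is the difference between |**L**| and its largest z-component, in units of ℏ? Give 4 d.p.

|L| = √30 ℏ ≈ 5.4772ℏ, while L_z,max = lℏ = 5ℏ.
The difference is (√30 − 5)ℏ ≈ 0.4772ℏ.

|L| − L_z,max ≈ 0.4772ℏ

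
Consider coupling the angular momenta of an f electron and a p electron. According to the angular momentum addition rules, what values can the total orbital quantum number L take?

L = 2, 3, 4

Angular momentum addition gives L = |l₁ − l₂|, …, l₁ + l₂.
So L can be 2, 3, 4.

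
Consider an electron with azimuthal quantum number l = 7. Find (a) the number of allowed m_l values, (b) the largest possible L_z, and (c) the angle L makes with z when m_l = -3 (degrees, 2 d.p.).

There are 2l+1 = 15 values of m_l.
L_z,max = lℏ = 7ℏ.
For m_l = -3: cos θ = -3/√56, θ ≈ 113.63°.

15 values; L_z,max = 7ℏ; θ(m_l=-3) ≈ 113.63°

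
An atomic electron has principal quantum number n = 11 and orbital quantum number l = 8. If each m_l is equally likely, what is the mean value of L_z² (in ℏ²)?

m_l runs from −8 to 8, i.e. {-8, -7, -6, -5, -4, -3, -2, -1, 0, 1, 2, 3, 4, 5, 6, 7, 8}.
⟨L_z²⟩ = ℏ²·l(l+1)/3 = 24ℏ².

⟨L_z²⟩ = 24 ℏ²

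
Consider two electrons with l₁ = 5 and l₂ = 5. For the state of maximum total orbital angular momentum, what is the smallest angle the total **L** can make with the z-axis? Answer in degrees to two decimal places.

By the triangle rule, |l₁ − l₂| ≤ L ≤ l₁ + l₂.
Allowed values: L = 0, 1, 2, 3, 4, 5, 6, 7, 8, 9, 10.
The maximum is L = 10, with |L_tot| = ℏ√(10·11) = √110 ℏ.
The minimum angle with z is arccos(10/√110) ≈ 17.55°.

θ_min ≈ 17.55°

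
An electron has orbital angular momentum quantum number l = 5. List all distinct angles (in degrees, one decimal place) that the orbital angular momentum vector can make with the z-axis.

|L| = ℏ√(l(l+1)) = √30 ℏ.
cos θ = m_l/√30 for each m_l ∈ {-5, -4, -3, -2, -1, 0, 1, 2, 3, 4, 5}.

θ ∈ {24.1°, 43.1°, 56.8°, 68.6°, 79.5°, 90.0°, 100.5°, 111.4°, 123.2°, 136.9°, 155.9°}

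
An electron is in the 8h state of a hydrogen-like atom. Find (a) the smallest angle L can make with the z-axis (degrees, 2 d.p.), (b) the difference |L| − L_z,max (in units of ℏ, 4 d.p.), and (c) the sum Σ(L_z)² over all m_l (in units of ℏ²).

The 8h subshell has l = 5.
cos θ_min = 5/√30, so θ_min ≈ 24.09°.
|L| − L_z,max = (√30 − 5)ℏ ≈ 0.4772ℏ.
Σ m_l² = 110, so Σ(L_z)² = 110 ℏ².

θ_min ≈ 24.09°; |L|−L_z,max ≈ 0.4772ℏ; Σ(L_z)² = 110 ℏ²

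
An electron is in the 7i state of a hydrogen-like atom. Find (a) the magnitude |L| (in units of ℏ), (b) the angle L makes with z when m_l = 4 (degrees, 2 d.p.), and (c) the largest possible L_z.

For 7i, l = 6.
|L| = ℏ√(6·7) = √42 ℏ ≈ 6.481ℏ.
For m_l = 4: cos θ = 4/√42, θ ≈ 51.89°.
L_z,max = lℏ = 6ℏ.

|L| = √42 ℏ ≈ 6.481ℏ; θ(m_l=4) ≈ 51.89°; L_z,max = 6ℏ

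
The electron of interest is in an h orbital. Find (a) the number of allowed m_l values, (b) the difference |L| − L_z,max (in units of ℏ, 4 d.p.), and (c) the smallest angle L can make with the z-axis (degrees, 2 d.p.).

11 values; |L|−L_z,max ≈ 0.4772ℏ; θ_min ≈ 24.09°

H corresponds to l = 5.
There are 2l+1 = 11 values of m_l.
|L| − L_z,max = (√30 − 5)ℏ ≈ 0.4772ℏ.
cos θ_min = 5/√30, so θ_min ≈ 24.09°.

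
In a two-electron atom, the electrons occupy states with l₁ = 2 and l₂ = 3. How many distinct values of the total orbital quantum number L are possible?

5

The total orbital quantum number L ranges from |l₁ − l₂| to l₁ + l₂ in integer steps.
Allowed values: L = 1, 2, 3, 4, 5.
That is 5 values.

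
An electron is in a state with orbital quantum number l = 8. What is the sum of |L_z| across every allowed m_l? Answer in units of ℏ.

m_l runs from −8 to 8, i.e. {-8, -7, -6, -5, -4, -3, -2, -1, 0, 1, 2, 3, 4, 5, 6, 7, 8}.
Σ|m_l| = 2(1+2+…+8) = 72.

Σ|L_z| = 72 ℏ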